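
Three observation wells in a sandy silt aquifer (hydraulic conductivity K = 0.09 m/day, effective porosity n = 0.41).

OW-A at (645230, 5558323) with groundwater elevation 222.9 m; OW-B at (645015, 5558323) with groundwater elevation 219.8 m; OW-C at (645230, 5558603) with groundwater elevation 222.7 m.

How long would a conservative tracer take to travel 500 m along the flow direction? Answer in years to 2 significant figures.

430 years

∂h/∂x = (219.8 − 222.9) / (645015 − 645230) = +0.01442
∂h/∂y = (222.7 − 222.9) / (5558603 − 5558323) = -0.0007143
|∇h| = √(0.01442² + -0.0007143²) = 0.01444
Seepage velocity v = K·i/n = 0.09 × 0.01444 / 0.41 = 0.00317 m/day.
t = 500 / 0.00317 = 1.577e+05 days = 432 years.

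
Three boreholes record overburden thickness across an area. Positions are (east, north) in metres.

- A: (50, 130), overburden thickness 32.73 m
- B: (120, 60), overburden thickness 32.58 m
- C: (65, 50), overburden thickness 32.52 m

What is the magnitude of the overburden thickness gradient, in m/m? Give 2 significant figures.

0.0028 m/m

With d = a·x + b·y + c and A as origin, the differences give:
  70·a + (-70)·b = -0.15
  15·a + (-80)·b = -0.21
Eliminate b (×(-80) and ×(-70), subtract): -4550·a = -2.700 → a = ∂d/∂x = +0.0005934
Back-substitute: b = ∂d/∂y = +0.002736.
|∇f| = √(0.0005934² + 0.002736²) = 0.0028 m/m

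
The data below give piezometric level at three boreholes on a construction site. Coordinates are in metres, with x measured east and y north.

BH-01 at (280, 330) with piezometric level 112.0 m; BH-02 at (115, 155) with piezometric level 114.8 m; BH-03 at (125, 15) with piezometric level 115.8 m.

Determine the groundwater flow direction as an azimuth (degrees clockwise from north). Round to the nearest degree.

048°

With h = a·x + b·y + c and BH-01 as origin, the differences give:
  (-165)·a + (-175)·b = +2.8
  (-155)·a + (-315)·b = +3.8
Eliminate b (×(-315) and ×(-175), subtract): 24850·a = -217.00 → a = ∂h/∂x = -0.008732
Back-substitute: b = ∂h/∂y = -0.007767.
Flow direction (−∇h) has components (+0.008732 E, +0.007767 N).
Azimuth = atan2(E, N) = atan2(+0.008732, +0.007767) = 48.4° ≈ 048°.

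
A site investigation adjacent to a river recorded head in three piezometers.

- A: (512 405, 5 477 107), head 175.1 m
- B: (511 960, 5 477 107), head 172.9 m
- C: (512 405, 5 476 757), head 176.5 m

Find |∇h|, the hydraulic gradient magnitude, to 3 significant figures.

0.00636

∂h/∂x = (172.9 − 175.1) / (511960 − 512405) = +0.004944
∂h/∂y = (176.5 − 175.1) / (5476757 − 5477107) = -0.004000
|∇h| = √(0.004944² + -0.004000²) = 0.006359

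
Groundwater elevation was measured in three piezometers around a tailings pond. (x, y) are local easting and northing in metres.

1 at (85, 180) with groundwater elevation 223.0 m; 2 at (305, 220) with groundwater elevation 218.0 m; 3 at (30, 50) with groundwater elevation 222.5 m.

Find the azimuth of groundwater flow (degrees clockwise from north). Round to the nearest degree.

Taking 1 as reference: 2−1 = (220, 40, -5.0); 3−1 = (-55, -130, -0.5).
Determinant of the coordinate differences = 220·(-130) − (-55)·40 = -26400.
∂h/∂x = [(-5.0)·(-130) − (-0.5)·40] / -26400 = -0.02538
∂h/∂y = [220·(-0.5) − (-55)·(-5.0)] / -26400 = +0.01458
Flow direction (−∇h) has components (+0.02538 E, -0.01458 N).
Azimuth = atan2(E, N) = atan2(+0.02538, -0.01458) = 119.9° ≈ 120°.

120°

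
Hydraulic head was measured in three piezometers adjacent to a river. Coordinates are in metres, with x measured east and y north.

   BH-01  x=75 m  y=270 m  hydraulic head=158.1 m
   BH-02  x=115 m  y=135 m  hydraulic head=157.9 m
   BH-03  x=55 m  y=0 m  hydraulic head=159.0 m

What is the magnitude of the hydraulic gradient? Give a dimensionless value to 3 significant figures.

With h = a·x + b·y + c and BH-01 as origin, the differences give:
  40·a + (-135)·b = -0.2
  (-20)·a + (-270)·b = +0.9
Eliminate b (×(-270) and ×(-135), subtract): -13500·a = 175.50 → a = ∂h/∂x = -0.01300
Back-substitute: b = ∂h/∂y = -0.002370.
|∇h| = √(-0.01300² + -0.002370²) = 0.01321

0.0132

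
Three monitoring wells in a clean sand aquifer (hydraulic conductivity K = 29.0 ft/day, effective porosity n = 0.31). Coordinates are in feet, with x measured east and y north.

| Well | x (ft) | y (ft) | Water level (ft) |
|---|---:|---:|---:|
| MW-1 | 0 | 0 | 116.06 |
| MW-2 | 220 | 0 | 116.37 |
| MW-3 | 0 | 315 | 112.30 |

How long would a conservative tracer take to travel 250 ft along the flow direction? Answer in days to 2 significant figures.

∂h/∂x = (116.37 − 116.06) / (220 − 0) = +0.001409
∂h/∂y = (112.30 − 116.06) / (315 − 0) = -0.01194
|∇h| = √(0.001409² + -0.01194²) = 0.01202
Seepage velocity v = K·i/n = 29.0 × 0.01202 / 0.31 = 1.124 ft/day.
t = 250 / 1.124 = 222.4 days.

220 days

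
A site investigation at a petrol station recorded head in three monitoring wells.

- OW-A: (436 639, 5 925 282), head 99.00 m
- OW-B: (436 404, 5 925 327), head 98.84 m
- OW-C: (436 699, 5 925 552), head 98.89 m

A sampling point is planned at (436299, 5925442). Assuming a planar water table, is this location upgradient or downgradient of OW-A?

Differences from OW-A: to OW-B (Δx, Δy, Δh) = (-235, 45, -0.16); to OW-C = (60, 270, -0.11).
Determinant of the coordinate differences = (-235)·270 − 60·45 = -66150.
∂h/∂x = [(-0.16)·270 − (-0.11)·45] / -66150 = +0.0005782
∂h/∂y = [(-235)·(-0.11) − 60·(-0.16)] / -66150 = -0.0005359
Head at (436299, 5925442) = 99.00 + (+0.0005782)·(-340) + (-0.0005359)·(160) = 98.72 m.
That is lower than the 99.00 m at OW-A, so the point is downgradient.

downgradient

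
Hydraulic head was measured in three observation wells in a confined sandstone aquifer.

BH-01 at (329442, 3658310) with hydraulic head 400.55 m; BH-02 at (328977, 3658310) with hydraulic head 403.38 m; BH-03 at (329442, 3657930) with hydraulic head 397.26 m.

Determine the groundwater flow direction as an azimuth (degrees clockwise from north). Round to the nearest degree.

145°

∂h/∂x = (403.38 − 400.55) / (328977 − 329442) = -0.006086
∂h/∂y = (397.26 − 400.55) / (3657930 − 3658310) = +0.008658
Flow direction (−∇h) has components (+0.006086 E, -0.008658 N).
Azimuth = atan2(E, N) = atan2(+0.006086, -0.008658) = 144.9° ≈ 145°.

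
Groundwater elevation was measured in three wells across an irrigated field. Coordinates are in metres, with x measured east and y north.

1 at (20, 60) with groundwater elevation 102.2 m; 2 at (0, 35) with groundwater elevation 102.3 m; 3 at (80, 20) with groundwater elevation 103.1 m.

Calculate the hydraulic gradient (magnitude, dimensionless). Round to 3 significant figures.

0.0132

Taking 1 as reference: 2−1 = (-20, -25, +0.1); 3−1 = (60, -40, +0.9).
Solve a·Δx + b·Δy = Δh: det = (-20)·(-40) − 60·(-25) = 2300.
∂h/∂x = [(+0.1)·(-40) − (+0.9)·(-25)] / 2300 = +0.008043
∂h/∂y = [(-20)·(+0.9) − 60·(+0.1)] / 2300 = -0.01043
|∇h| = √(0.008043² + -0.01043²) = 0.01317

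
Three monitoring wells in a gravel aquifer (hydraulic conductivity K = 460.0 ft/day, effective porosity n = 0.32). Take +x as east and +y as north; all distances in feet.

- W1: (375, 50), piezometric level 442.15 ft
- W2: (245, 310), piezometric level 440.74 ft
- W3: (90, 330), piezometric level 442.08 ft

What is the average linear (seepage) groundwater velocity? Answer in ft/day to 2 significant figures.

21 ft/day

Taking W1 as reference: W2−W1 = (-130, 260, -1.41); W3−W1 = (-285, 280, -0.07).
Determinant of the coordinate differences = (-130)·280 − (-285)·260 = 37700.
∂h/∂x = [(-1.41)·280 − (-0.07)·260] / 37700 = -0.009989
∂h/∂y = [(-130)·(-0.07) − (-285)·(-1.41)] / 37700 = -0.01042
|∇h| = √(-0.009989² + -0.01042²) = 0.01443
Seepage velocity v = K·i/n = 460.0 × 0.01443 / 0.32 = 20.74 ft/day.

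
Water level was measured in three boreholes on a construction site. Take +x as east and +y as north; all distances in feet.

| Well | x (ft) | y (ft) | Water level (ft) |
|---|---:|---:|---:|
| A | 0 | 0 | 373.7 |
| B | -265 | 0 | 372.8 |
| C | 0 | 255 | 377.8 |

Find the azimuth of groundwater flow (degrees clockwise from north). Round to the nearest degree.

192°

∂h/∂x = (372.8 − 373.7) / (-265 − 0) = +0.003396
∂h/∂y = (377.8 − 373.7) / (255 − 0) = +0.01608
Flow direction (−∇h) has components (-0.003396 E, -0.01608 N).
Azimuth = atan2(E, N) = atan2(-0.003396, -0.01608) = 191.9° ≈ 192°.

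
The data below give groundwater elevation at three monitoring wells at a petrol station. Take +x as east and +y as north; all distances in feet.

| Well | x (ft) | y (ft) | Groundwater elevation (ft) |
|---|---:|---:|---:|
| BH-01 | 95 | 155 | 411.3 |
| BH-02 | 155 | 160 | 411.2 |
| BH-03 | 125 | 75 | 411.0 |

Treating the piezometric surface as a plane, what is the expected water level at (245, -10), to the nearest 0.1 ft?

Taking BH-01 as reference: BH-02−BH-01 = (60, 5, -0.1); BH-03−BH-01 = (30, -80, -0.3).
Determinant of the coordinate differences = 60·(-80) − 30·5 = -4950.
∂h/∂x = [(-0.1)·(-80) − (-0.3)·5] / -4950 = -0.001919
∂h/∂y = [60·(-0.3) − 30·(-0.1)] / -4950 = +0.003030
h(245, -10) = 411.3 + (-0.001919)·(150) + (+0.003030)·(-165) = 411.3 -0.288 -0.500 = 410.512 ft.

410.5 ft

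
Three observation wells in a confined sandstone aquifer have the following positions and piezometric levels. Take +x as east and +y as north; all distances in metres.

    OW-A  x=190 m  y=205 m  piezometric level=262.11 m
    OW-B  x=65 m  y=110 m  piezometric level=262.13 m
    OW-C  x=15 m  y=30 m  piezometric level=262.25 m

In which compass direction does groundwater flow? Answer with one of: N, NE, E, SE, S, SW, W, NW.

NW

Taking OW-A as reference: OW-B−OW-A = (-125, -95, +0.02); OW-C−OW-A = (-175, -175, +0.14).
Solve a·Δx + b·Δy = Δh: det = (-125)·(-175) − (-175)·(-95) = 5250.
∂h/∂x = [(+0.02)·(-175) − (+0.14)·(-95)] / 5250 = +0.001867
∂h/∂y = [(-125)·(+0.14) − (-175)·(+0.02)] / 5250 = -0.002667
Flow = −∇h = (-0.001867 east, +0.002667 north), which points northwest.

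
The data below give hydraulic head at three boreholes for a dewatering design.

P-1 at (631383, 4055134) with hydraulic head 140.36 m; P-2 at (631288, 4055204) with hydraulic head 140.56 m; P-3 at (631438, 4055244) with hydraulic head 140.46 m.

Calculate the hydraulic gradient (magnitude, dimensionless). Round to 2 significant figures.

Taking P-1 as reference: P-2−P-1 = (-95, 70, +0.20); P-3−P-1 = (55, 110, +0.10).
Solve a·Δx + b·Δy = Δh: det = (-95)·110 − 55·70 = -14300.
∂h/∂x = [(+0.20)·110 − (+0.10)·70] / -14300 = -0.001049
∂h/∂y = [(-95)·(+0.10) − 55·(+0.20)] / -14300 = +0.001434
|∇h| = √(-0.001049² + 0.001434²) = 0.001777

0.0018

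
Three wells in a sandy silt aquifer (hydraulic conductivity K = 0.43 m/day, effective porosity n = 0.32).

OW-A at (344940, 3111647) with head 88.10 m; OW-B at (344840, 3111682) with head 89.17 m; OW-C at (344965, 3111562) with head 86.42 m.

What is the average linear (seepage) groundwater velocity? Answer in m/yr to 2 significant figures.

With h = a·x + b·y + c and OW-A as origin, the differences give:
  (-100)·a + 35·b = +1.07
  25·a + (-85)·b = -1.68
Eliminate b (×(-85) and ×35, subtract): 7625·a = -32.150 → a = ∂h/∂x = -0.004216
Back-substitute: b = ∂h/∂y = +0.01852.
|∇h| = √(-0.004216² + 0.01852²) = 0.01899
Seepage velocity v = K·i/n = 0.43 × 0.01899 / 0.32 = 0.02552 m/day = 9.321 m/yr.

9.3 m/yr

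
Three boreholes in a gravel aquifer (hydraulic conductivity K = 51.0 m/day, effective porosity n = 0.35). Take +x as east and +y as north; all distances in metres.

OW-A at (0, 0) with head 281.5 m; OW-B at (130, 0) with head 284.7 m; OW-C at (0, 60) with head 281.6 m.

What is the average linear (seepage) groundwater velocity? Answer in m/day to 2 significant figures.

3.6 m/day

∂h/∂x = (284.7 − 281.5) / (130 − 0) = +0.02462
∂h/∂y = (281.6 − 281.5) / (60 − 0) = +0.001667
|∇h| = √(0.02462² + 0.001667²) = 0.02468
Seepage velocity v = K·i/n = 51.0 × 0.02468 / 0.35 = 3.596 m/day.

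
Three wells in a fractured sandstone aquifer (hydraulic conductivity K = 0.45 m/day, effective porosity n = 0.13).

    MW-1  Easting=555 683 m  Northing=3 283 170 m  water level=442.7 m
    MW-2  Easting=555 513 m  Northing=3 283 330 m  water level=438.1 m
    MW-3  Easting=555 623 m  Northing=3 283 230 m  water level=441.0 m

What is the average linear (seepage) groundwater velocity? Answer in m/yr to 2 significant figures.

With h = a·x + b·y + c and MW-1 as origin, the differences give:
  (-170)·a + 160·b = -4.6
  (-60)·a + 60·b = -1.7
Eliminate b (×60 and ×160, subtract): -600·a = -4.00 → a = ∂h/∂x = +0.006667
Back-substitute: b = ∂h/∂y = -0.02167.
|∇h| = √(0.006667² + -0.02167²) = 0.02267
Seepage velocity v = K·i/n = 0.45 × 0.02267 / 0.13 = 0.07847 m/day = 28.66 m/yr.

29 m/yr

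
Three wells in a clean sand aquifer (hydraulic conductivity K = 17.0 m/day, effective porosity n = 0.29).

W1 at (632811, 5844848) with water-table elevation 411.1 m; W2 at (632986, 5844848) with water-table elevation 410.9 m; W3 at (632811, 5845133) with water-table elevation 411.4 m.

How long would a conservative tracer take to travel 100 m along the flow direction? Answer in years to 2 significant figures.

∂h/∂x = (410.9 − 411.1) / (632986 − 632811) = -0.001143
∂h/∂y = (411.4 − 411.1) / (5845133 − 5844848) = +0.001053
|∇h| = √(-0.001143² + 0.001053²) = 0.001554
Seepage velocity v = K·i/n = 17.0 × 0.001554 / 0.29 = 0.0911 m/day.
t = 100 / 0.0911 = 1098 days = 3.01 years.

3.0 years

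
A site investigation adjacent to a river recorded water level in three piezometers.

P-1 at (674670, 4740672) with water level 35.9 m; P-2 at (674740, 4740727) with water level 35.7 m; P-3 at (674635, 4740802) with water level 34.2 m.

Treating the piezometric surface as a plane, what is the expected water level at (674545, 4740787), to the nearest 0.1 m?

Differences from P-1: to P-2 (Δx, Δy, Δh) = (70, 55, -0.2); to P-3 = (-35, 130, -1.7).
Determinant of the coordinate differences = 70·130 − (-35)·55 = 11025.
∂h/∂x = [(-0.2)·130 − (-1.7)·55] / 11025 = +0.006122
∂h/∂y = [70·(-1.7) − (-35)·(-0.2)] / 11025 = -0.01143
h(674545, 4740787) = 35.9 + (+0.006122)·(-125) + (-0.01143)·(115) = 35.9 -0.765 -1.314 = 33.820 m.

33.8 m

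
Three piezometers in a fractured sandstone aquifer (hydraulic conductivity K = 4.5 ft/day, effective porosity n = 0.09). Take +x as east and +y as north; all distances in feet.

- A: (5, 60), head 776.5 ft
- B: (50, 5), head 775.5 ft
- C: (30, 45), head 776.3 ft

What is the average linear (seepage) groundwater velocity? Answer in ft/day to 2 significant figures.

1.2 ft/day

Three-point gradient (reference A): Δ to B = (45, -55, -1.0), Δ to C = (25, -15, -0.2).
∂h/∂x = +0.005714, ∂h/∂y = +0.02286 (det = 700).
|∇h| = √(0.005714² + 0.02286²) = 0.02356
Seepage velocity v = K·i/n = 4.5 × 0.02356 / 0.09 = 1.178 ft/day.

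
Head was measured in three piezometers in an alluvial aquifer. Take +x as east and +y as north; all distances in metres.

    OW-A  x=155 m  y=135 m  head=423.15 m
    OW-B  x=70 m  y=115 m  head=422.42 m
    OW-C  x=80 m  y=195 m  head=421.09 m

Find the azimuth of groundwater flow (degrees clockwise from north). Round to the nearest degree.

With h = a·x + b·y + c and OW-A as origin, the differences give:
  (-85)·a + (-20)·b = -0.73
  (-75)·a + 60·b = -2.06
Eliminate b (×60 and ×(-20), subtract): -6600·a = -85.000 → a = ∂h/∂x = +0.01288
Back-substitute: b = ∂h/∂y = -0.01823.
Flow direction (−∇h) has components (-0.01288 E, +0.01823 N).
Azimuth = atan2(E, N) = atan2(-0.01288, +0.01823) = 324.8° ≈ 325°.

325°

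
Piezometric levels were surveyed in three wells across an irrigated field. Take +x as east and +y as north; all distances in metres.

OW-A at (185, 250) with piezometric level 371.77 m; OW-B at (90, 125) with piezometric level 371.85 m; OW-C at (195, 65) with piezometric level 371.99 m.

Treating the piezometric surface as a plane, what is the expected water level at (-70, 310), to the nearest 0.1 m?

Taking OW-A as reference: OW-B−OW-A = (-95, -125, +0.08); OW-C−OW-A = (10, -185, +0.22).
Determinant of the coordinate differences = (-95)·(-185) − 10·(-125) = 18825.
∂h/∂x = [(+0.08)·(-185) − (+0.22)·(-125)] / 18825 = +0.0006746
∂h/∂y = [(-95)·(+0.22) − 10·(+0.08)] / 18825 = -0.001153
h(-70, 310) = 371.77 + (+0.0006746)·(-255) + (-0.001153)·(60) = 371.77 -0.172 -0.069 = 371.529 m.

371.5 m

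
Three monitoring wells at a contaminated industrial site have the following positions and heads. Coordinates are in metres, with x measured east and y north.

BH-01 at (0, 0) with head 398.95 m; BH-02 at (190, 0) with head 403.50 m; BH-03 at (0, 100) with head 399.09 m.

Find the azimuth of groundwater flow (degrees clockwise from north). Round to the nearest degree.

∂h/∂x = (403.50 − 398.95) / (190 − 0) = +0.02395
∂h/∂y = (399.09 − 398.95) / (100 − 0) = +0.001400
Flow direction (−∇h) has components (-0.02395 E, -0.001400 N).
Azimuth = atan2(E, N) = atan2(-0.02395, -0.001400) = 266.7° ≈ 267°.

267°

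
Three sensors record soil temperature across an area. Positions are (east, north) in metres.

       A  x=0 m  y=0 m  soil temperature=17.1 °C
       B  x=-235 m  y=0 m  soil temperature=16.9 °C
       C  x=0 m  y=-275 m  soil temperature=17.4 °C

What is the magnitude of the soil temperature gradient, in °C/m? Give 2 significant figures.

∂T/∂x = (16.9 − 17.1) / (-235 − 0) = +0.0008511
∂T/∂y = (17.4 − 17.1) / (-275 − 0) = -0.001091
|∇f| = √(0.0008511² + -0.001091²) = 0.001384 °C/m

0.0014 °C/m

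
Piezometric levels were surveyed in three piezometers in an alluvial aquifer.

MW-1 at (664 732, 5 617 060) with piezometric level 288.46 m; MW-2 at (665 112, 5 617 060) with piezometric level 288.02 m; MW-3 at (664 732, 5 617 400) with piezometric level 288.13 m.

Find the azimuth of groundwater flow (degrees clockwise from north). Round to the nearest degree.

∂h/∂x = (288.02 − 288.46) / (665112 − 664732) = -0.001158
∂h/∂y = (288.13 − 288.46) / (5617400 − 5617060) = -0.0009706
Flow direction (−∇h) has components (+0.001158 E, +0.0009706 N).
Azimuth = atan2(E, N) = atan2(+0.001158, +0.0009706) = 50.0° ≈ 050°.

050°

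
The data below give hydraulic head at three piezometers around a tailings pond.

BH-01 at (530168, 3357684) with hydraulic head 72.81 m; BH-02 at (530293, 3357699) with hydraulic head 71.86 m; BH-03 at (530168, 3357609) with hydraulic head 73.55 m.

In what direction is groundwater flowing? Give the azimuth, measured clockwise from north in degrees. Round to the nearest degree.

033°

Differences from BH-01: to BH-02 (Δx, Δy, Δh) = (125, 15, -0.95); to BH-03 = (0, -75, +0.74).
Solve a·Δx + b·Δy = Δh: det = 125·(-75) − 0·15 = -9375.
∂h/∂x = [(-0.95)·(-75) − (+0.74)·15] / -9375 = -0.006416
∂h/∂y = [125·(+0.74) − 0·(-0.95)] / -9375 = -0.009867
Flow direction (−∇h) has components (+0.006416 E, +0.009867 N).
Azimuth = atan2(E, N) = atan2(+0.006416, +0.009867) = 33.0° ≈ 033°.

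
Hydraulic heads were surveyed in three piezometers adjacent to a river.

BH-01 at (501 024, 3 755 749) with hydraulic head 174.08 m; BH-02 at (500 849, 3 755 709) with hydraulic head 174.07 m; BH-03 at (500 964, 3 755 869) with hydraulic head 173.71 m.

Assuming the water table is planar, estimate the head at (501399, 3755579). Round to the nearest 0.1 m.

174.8 m

Differences from BH-01: to BH-02 (Δx, Δy, Δh) = (-175, -40, -0.01); to BH-03 = (-60, 120, -0.37).
Solve a·Δx + b·Δy = Δh: det = (-175)·120 − (-60)·(-40) = -23400.
∂h/∂x = [(-0.01)·120 − (-0.37)·(-40)] / -23400 = +0.0006838
∂h/∂y = [(-175)·(-0.37) − (-60)·(-0.01)] / -23400 = -0.002741
h(501399, 3755579) = 174.08 + (+0.0006838)·(375) + (-0.002741)·(-170) = 174.08 +0.256 +0.466 = 174.802 m.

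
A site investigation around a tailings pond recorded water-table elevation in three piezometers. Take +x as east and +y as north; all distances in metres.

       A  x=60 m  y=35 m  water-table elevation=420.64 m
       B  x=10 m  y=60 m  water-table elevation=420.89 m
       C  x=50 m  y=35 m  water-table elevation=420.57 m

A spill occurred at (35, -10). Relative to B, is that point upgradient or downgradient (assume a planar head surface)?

Taking A as reference: B−A = (-50, 25, +0.25); C−A = (-10, 0, -0.07).
Determinant of the coordinate differences = (-50)·0 − (-10)·25 = 250.
∂h/∂x = [(+0.25)·0 − (-0.07)·25] / 250 = +0.007000
∂h/∂y = [(-50)·(-0.07) − (-10)·(+0.25)] / 250 = +0.02400
Head at (35, -10) = 420.64 + (+0.007000)·(-25) + (+0.02400)·(-45) = 419.39 m.
That is lower than the 420.89 m at B, so the point is downgradient.

downgradient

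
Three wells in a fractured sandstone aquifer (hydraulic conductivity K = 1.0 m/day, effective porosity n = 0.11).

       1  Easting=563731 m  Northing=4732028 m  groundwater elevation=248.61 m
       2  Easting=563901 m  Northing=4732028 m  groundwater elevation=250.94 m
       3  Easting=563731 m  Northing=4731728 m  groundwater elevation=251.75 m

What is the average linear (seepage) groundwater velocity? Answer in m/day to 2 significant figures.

∂h/∂x = (250.94 − 248.61) / (563901 − 563731) = +0.01371
∂h/∂y = (251.75 − 248.61) / (4731728 − 4732028) = -0.01047
|∇h| = √(0.01371² + -0.01047²) = 0.01725
Seepage velocity v = K·i/n = 1.0 × 0.01725 / 0.11 = 0.1568 m/day.

0.16 m/day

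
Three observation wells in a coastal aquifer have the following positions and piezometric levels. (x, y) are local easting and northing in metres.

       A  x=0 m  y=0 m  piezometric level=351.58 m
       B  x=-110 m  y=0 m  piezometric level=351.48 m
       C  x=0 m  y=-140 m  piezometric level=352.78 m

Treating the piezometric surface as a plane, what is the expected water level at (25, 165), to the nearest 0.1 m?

350.2 m

∂h/∂x = (351.48 − 351.58) / (-110 − 0) = +0.0009091
∂h/∂y = (352.78 − 351.58) / (-140 − 0) = -0.008571
h(25, 165) = 351.58 + (+0.0009091)·(25) + (-0.008571)·(165) = 351.58 +0.023 -1.414 = 350.188 m.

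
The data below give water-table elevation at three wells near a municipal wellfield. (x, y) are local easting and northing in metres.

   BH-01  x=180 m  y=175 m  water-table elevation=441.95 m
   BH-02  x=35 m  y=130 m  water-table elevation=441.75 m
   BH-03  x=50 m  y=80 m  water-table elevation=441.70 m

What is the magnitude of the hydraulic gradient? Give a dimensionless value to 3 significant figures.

Differences from BH-01: to BH-02 (Δx, Δy, Δh) = (-145, -45, -0.20); to BH-03 = (-130, -95, -0.25).
Determinant of the coordinate differences = (-145)·(-95) − (-130)·(-45) = 7925.
∂h/∂x = [(-0.20)·(-95) − (-0.25)·(-45)] / 7925 = +0.0009779
∂h/∂y = [(-145)·(-0.25) − (-130)·(-0.20)] / 7925 = +0.001293
|∇h| = √(0.0009779² + 0.001293²) = 0.001621

0.00162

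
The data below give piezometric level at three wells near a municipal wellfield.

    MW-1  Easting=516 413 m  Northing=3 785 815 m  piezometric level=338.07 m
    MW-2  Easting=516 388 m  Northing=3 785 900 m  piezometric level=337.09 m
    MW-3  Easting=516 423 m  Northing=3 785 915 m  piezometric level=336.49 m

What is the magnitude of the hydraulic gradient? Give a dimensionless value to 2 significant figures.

Taking MW-1 as reference: MW-2−MW-1 = (-25, 85, -0.98); MW-3−MW-1 = (10, 100, -1.58).
Determinant of the coordinate differences = (-25)·100 − 10·85 = -3350.
∂h/∂x = [(-0.98)·100 − (-1.58)·85] / -3350 = -0.01084
∂h/∂y = [(-25)·(-1.58) − 10·(-0.98)] / -3350 = -0.01472
|∇h| = √(-0.01084² + -0.01472²) = 0.01828

0.018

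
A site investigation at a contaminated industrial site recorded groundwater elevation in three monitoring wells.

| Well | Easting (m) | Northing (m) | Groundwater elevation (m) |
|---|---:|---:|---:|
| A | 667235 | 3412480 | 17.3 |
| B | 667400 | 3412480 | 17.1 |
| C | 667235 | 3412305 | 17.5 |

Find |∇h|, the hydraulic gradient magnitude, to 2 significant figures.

0.0017

∂h/∂x = (17.1 − 17.3) / (667400 − 667235) = -0.001212
∂h/∂y = (17.5 − 17.3) / (3412305 − 3412480) = -0.001143
|∇h| = √(-0.001212² + -0.001143²) = 0.001666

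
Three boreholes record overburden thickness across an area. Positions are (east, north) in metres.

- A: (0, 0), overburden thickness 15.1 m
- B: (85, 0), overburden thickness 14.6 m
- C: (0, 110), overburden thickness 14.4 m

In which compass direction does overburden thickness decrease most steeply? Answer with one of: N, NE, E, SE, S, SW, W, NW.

∂d/∂x = (14.6 − 15.1) / (85 − 0) = -0.005882
∂d/∂y = (14.4 − 15.1) / (110 − 0) = -0.006364
Steepest decrease is along −∇f = (+0.005882 E, +0.006364 N) → northeast.

NE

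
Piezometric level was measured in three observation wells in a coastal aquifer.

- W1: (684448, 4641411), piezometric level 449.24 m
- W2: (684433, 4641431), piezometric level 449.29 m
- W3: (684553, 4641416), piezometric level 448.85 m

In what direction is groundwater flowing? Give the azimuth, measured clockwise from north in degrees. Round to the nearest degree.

Three-point gradient (reference W1): Δ to W2 = (-15, 20, +0.05), Δ to W3 = (105, 5, -0.39).
∂h/∂x = -0.003701, ∂h/∂y = -0.0002759 (det = -2175).
Flow direction (−∇h) has components (+0.003701 E, +0.0002759 N).
Azimuth = atan2(E, N) = atan2(+0.003701, +0.0002759) = 85.7° ≈ 086°.

086°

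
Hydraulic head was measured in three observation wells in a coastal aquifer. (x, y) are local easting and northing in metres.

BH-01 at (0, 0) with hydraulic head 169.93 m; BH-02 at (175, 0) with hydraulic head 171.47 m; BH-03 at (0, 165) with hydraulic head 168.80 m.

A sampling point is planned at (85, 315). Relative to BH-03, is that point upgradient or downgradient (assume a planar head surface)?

∂h/∂x = (171.47 − 169.93) / (175 − 0) = +0.008800
∂h/∂y = (168.80 − 169.93) / (165 − 0) = -0.006848
Head at (85, 315) = 169.93 + (+0.008800)·(85) + (-0.006848)·(315) = 168.52 m.
That is lower than the 168.80 m at BH-03, so the point is downgradient.

downgradient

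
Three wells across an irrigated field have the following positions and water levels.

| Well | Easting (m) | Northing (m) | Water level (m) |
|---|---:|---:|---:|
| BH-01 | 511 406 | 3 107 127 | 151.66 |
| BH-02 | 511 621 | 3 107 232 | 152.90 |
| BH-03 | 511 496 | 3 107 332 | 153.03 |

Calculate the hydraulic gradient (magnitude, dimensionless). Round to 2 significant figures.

0.0062

Differences from BH-01: to BH-02 (Δx, Δy, Δh) = (215, 105, +1.24); to BH-03 = (90, 205, +1.37).
Solve a·Δx + b·Δy = Δh: det = 215·205 − 90·105 = 34625.
∂h/∂x = [(+1.24)·205 − (+1.37)·105] / 34625 = +0.003187
∂h/∂y = [215·(+1.37) − 90·(+1.24)] / 34625 = +0.005284
|∇h| = √(0.003187² + 0.005284²) = 0.006171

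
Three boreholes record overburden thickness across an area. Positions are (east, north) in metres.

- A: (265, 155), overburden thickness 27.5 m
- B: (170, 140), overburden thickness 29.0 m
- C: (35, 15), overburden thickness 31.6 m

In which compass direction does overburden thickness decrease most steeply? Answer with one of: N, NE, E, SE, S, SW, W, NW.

E

With d = a·x + b·y + c and A as origin, the differences give:
  (-95)·a + (-15)·b = +1.5
  (-230)·a + (-140)·b = +4.1
Eliminate b (×(-140) and ×(-15), subtract): 9850·a = -148.50 → a = ∂d/∂x = -0.01508
Back-substitute: b = ∂d/∂y = -0.004518.
Steepest decrease is along −∇f = (+0.01508 E, +0.004518 N) → east.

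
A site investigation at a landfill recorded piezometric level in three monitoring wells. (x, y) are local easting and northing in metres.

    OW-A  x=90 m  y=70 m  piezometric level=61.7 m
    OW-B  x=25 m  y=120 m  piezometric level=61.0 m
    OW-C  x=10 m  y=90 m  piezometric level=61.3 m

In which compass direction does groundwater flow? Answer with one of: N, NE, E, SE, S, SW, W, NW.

Differences from OW-A: to OW-B (Δx, Δy, Δh) = (-65, 50, -0.7); to OW-C = (-80, 20, -0.4).
Determinant of the coordinate differences = (-65)·20 − (-80)·50 = 2700.
∂h/∂x = [(-0.7)·20 − (-0.4)·50] / 2700 = +0.002222
∂h/∂y = [(-65)·(-0.4) − (-80)·(-0.7)] / 2700 = -0.01111
Flow = −∇h = (-0.002222 east, +0.01111 north), which points north.

N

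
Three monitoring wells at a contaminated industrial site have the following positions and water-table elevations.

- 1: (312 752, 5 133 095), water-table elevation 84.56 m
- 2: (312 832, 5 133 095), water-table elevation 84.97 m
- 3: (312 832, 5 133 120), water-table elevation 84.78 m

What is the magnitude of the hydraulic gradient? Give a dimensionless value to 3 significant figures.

With h = a·x + b·y + c and 1 as origin, the differences give:
  80·a + 0·b = +0.41
  80·a + 25·b = +0.22
Eliminate b (×25 and ×0, subtract): 2000·a = 10.250 → a = ∂h/∂x = +0.005125
Back-substitute: b = ∂h/∂y = -0.007600.
|∇h| = √(0.005125² + -0.007600²) = 0.009167

0.00917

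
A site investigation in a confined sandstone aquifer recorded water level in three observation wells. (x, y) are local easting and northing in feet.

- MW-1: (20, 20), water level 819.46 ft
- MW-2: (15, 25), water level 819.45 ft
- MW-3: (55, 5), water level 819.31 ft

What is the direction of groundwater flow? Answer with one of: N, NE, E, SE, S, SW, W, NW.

Differences from MW-1: to MW-2 (Δx, Δy, Δh) = (-5, 5, -0.01); to MW-3 = (35, -15, -0.15).
Solve a·Δx + b·Δy = Δh: det = (-5)·(-15) − 35·5 = -100.
∂h/∂x = [(-0.01)·(-15) − (-0.15)·5] / -100 = -0.009000
∂h/∂y = [(-5)·(-0.15) − 35·(-0.01)] / -100 = -0.01100
Flow = −∇h = (+0.009000 east, +0.01100 north), which points northeast.

NE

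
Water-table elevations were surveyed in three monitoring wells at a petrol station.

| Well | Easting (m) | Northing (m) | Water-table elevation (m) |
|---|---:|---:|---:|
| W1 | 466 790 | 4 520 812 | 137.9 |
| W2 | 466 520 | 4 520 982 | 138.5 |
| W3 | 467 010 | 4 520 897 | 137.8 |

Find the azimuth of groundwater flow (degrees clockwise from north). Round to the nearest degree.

Differences from W1: to W2 (Δx, Δy, Δh) = (-270, 170, +0.6); to W3 = (220, 85, -0.1).
Solve a·Δx + b·Δy = Δh: det = (-270)·85 − 220·170 = -60350.
∂h/∂x = [(+0.6)·85 − (-0.1)·170] / -60350 = -0.001127
∂h/∂y = [(-270)·(-0.1) − 220·(+0.6)] / -60350 = +0.001740
Flow direction (−∇h) has components (+0.001127 E, -0.001740 N).
Azimuth = atan2(E, N) = atan2(+0.001127, -0.001740) = 147.1° ≈ 147°.

147°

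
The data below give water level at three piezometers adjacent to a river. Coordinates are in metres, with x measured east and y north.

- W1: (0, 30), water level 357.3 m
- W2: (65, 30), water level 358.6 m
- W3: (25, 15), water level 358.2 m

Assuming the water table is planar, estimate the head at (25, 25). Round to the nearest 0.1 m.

357.9 m

Taking W1 as reference: W2−W1 = (65, 0, +1.3); W3−W1 = (25, -15, +0.9).
Solve a·Δx + b·Δy = Δh: det = 65·(-15) − 25·0 = -975.
∂h/∂x = [(+1.3)·(-15) − (+0.9)·0] / -975 = +0.02000
∂h/∂y = [65·(+0.9) − 25·(+1.3)] / -975 = -0.02667
h(25, 25) = 357.3 + (+0.02000)·(25) + (-0.02667)·(-5) = 357.3 +0.500 +0.133 = 357.933 m.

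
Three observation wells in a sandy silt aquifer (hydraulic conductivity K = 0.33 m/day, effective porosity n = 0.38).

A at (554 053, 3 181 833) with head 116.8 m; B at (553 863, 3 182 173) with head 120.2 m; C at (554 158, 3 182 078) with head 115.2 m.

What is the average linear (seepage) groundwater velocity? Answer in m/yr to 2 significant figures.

Three-point gradient (reference A): Δ to B = (-190, 340, +3.4), Δ to C = (105, 245, -1.6).
∂h/∂x = -0.01674, ∂h/∂y = +0.0006444 (det = -82250).
|∇h| = √(-0.01674² + 0.0006444²) = 0.01675
Seepage velocity v = K·i/n = 0.33 × 0.01675 / 0.38 = 0.01455 m/day = 5.314 m/yr.

5.3 m/yr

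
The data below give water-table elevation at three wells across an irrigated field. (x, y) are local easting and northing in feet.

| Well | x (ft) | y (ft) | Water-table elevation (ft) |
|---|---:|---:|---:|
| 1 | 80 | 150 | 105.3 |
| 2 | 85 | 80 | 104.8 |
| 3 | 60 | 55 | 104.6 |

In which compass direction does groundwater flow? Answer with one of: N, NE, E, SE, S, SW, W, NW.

S

With h = a·x + b·y + c and 1 as origin, the differences give:
  5·a + (-70)·b = -0.5
  (-20)·a + (-95)·b = -0.7
Eliminate b (×(-95) and ×(-70), subtract): -1875·a = -1.50 → a = ∂h/∂x = +0.0008000
Back-substitute: b = ∂h/∂y = +0.007200.
Flow = −∇h = (-0.0008000 east, -0.007200 north), which points south.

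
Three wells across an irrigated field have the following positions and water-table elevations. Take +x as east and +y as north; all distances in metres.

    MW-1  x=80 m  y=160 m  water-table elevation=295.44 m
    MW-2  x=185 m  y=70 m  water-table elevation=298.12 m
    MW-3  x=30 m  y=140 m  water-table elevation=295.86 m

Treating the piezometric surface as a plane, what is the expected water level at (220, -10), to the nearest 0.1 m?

Three-point gradient (reference MW-1): Δ to MW-2 = (105, -90, +2.68), Δ to MW-3 = (-50, -20, +0.42).
∂h/∂x = +0.002394, ∂h/∂y = -0.02698 (det = -6600).
h(220, -10) = 295.44 + (+0.002394)·(140) + (-0.02698)·(-170) = 295.44 +0.335 +4.587 = 300.363 m.

300.4 m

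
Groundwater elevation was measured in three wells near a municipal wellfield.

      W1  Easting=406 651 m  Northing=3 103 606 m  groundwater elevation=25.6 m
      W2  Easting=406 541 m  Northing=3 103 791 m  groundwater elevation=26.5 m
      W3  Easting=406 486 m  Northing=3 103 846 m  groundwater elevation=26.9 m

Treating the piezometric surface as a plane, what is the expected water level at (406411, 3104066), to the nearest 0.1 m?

Differences from W1: to W2 (Δx, Δy, Δh) = (-110, 185, +0.9); to W3 = (-165, 240, +1.3).
Determinant of the coordinate differences = (-110)·240 − (-165)·185 = 4125.
∂h/∂x = [(+0.9)·240 − (+1.3)·185] / 4125 = -0.005939
∂h/∂y = [(-110)·(+1.3) − (-165)·(+0.9)] / 4125 = +0.001333
h(406411, 3104066) = 25.6 + (-0.005939)·(-240) + (+0.001333)·(460) = 25.6 +1.425 +0.613 = 27.639 m.

27.6 m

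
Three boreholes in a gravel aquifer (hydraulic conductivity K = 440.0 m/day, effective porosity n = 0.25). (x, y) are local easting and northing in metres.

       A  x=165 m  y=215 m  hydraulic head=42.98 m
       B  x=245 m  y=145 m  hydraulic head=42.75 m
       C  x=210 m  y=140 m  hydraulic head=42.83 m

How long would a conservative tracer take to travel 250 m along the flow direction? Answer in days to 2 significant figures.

58 days

With h = a·x + b·y + c and A as origin, the differences give:
  80·a + (-70)·b = -0.23
  45·a + (-75)·b = -0.15
Eliminate b (×(-75) and ×(-70), subtract): -2850·a = 6.750 → a = ∂h/∂x = -0.002368
Back-substitute: b = ∂h/∂y = +0.0005789.
|∇h| = √(-0.002368² + 0.0005789²) = 0.002438
Seepage velocity v = K·i/n = 440.0 × 0.002438 / 0.25 = 4.291 m/day.
t = 250 / 4.291 = 58.26 days.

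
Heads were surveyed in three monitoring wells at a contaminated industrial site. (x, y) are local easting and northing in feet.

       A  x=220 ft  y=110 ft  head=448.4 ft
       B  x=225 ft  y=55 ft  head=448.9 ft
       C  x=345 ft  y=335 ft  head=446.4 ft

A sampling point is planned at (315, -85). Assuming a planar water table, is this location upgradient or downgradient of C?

With h = a·x + b·y + c and A as origin, the differences give:
  5·a + (-55)·b = +0.5
  125·a + 225·b = -2.0
Eliminate b (×225 and ×(-55), subtract): 8000·a = 2.50 → a = ∂h/∂x = +0.0003125
Back-substitute: b = ∂h/∂y = -0.009062.
Head at (315, -85) = 448.4 + (+0.0003125)·(95) + (-0.009062)·(-195) = 450.20 ft.
That is higher than the 446.4 ft at C, so the point is upgradient.

upgradient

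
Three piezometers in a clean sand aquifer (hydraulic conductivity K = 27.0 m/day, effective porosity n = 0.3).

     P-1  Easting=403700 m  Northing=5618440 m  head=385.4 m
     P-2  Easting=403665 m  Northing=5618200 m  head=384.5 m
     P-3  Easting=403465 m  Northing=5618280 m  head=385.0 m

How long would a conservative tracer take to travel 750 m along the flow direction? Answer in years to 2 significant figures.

Differences from P-1: to P-2 (Δx, Δy, Δh) = (-35, -240, -0.9); to P-3 = (-235, -160, -0.4).
Solve a·Δx + b·Δy = Δh: det = (-35)·(-160) − (-235)·(-240) = -50800.
∂h/∂x = [(-0.9)·(-160) − (-0.4)·(-240)] / -50800 = -0.0009449
∂h/∂y = [(-35)·(-0.4) − (-235)·(-0.9)] / -50800 = +0.003888
|∇h| = √(-0.0009449² + 0.003888²) = 0.004001
Seepage velocity v = K·i/n = 27.0 × 0.004001 / 0.3 = 0.3601 m/day.
t = 750 / 0.3601 = 2083 days = 5.7 years.

5.7 years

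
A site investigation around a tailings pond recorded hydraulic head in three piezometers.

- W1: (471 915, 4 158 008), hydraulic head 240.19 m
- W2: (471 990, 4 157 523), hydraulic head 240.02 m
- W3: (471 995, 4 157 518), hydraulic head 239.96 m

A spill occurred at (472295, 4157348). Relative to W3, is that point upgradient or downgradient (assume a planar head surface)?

downgradient

With h = a·x + b·y + c and W1 as origin, the differences give:
  75·a + (-485)·b = -0.17
  80·a + (-490)·b = -0.23
Eliminate b (×(-490) and ×(-485), subtract): 2050·a = -28.250 → a = ∂h/∂x = -0.01378
Back-substitute: b = ∂h/∂y = -0.001780.
Head at (472295, 4157348) = 240.19 + (-0.01378)·(380) + (-0.001780)·(-660) = 236.13 m.
That is lower than the 239.96 m at W3, so the point is downgradient.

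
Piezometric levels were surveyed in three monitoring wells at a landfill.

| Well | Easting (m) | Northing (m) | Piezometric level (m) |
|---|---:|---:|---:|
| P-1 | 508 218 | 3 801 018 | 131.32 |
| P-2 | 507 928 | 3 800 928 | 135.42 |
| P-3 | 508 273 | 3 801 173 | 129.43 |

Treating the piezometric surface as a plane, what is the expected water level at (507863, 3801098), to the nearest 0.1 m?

Differences from P-1: to P-2 (Δx, Δy, Δh) = (-290, -90, +4.10); to P-3 = (55, 155, -1.89).
Determinant of the coordinate differences = (-290)·155 − 55·(-90) = -40000.
∂h/∂x = [(+4.10)·155 − (-1.89)·(-90)] / -40000 = -0.01164
∂h/∂y = [(-290)·(-1.89) − 55·(+4.10)] / -40000 = -0.008065
h(507863, 3801098) = 131.32 + (-0.01164)·(-355) + (-0.008065)·(80) = 131.32 +4.130 -0.645 = 134.805 m.

134.8 m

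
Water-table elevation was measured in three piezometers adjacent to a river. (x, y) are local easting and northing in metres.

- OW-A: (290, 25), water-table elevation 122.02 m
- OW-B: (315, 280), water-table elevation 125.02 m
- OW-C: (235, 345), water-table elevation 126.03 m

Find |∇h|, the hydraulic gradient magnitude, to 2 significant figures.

0.012

Taking OW-A as reference: OW-B−OW-A = (25, 255, +3.00); OW-C−OW-A = (-55, 320, +4.01).
Determinant of the coordinate differences = 25·320 − (-55)·255 = 22025.
∂h/∂x = [(+3.00)·320 − (+4.01)·255] / 22025 = -0.002840
∂h/∂y = [25·(+4.01) − (-55)·(+3.00)] / 22025 = +0.01204
|∇h| = √(-0.002840² + 0.01204²) = 0.01237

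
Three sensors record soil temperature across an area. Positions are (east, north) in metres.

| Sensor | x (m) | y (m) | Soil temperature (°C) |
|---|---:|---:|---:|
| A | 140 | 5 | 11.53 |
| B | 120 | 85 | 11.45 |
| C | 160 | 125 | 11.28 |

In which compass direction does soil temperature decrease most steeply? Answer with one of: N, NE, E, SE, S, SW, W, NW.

Three-point gradient (reference A): Δ to B = (-20, 80, -0.08), Δ to C = (20, 120, -0.25).
∂T/∂x = -0.002600, ∂T/∂y = -0.001650 (det = -4000).
Steepest decrease is along −∇f = (+0.002600 E, +0.001650 N) → northeast.

NE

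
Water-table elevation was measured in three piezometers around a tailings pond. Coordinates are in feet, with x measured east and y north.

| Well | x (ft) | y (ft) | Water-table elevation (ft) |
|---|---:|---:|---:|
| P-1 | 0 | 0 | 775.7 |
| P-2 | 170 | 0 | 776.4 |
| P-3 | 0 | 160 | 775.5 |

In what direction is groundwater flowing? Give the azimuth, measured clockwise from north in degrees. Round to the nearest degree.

287°

∂h/∂x = (776.4 − 775.7) / (170 − 0) = +0.004118
∂h/∂y = (775.5 − 775.7) / (160 − 0) = -0.001250
Flow direction (−∇h) has components (-0.004118 E, +0.001250 N).
Azimuth = atan2(E, N) = atan2(-0.004118, +0.001250) = 286.9° ≈ 287°.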